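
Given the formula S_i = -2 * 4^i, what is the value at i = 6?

S_6 = -2 * 4^6 = -2 * 4096 = -8192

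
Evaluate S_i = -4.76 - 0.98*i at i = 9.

S_9 = -4.76 + -0.98*9 = -4.76 + -8.82 = -13.58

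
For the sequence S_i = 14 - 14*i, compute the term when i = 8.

S_8 = 14 + -14*8 = 14 + -112 = -98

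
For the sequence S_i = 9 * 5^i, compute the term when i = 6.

S_6 = 9 * 5^6 = 9 * 15625 = 140625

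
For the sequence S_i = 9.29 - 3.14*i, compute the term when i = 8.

S_8 = 9.29 + -3.14*8 = 9.29 + -25.12 = -15.83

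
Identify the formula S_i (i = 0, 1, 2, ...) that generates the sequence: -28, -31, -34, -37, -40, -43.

Check differences: -31 - -28 = -3
-34 - -31 = -3
Common difference d = -3.
First term a = -28.
Formula: S_i = -28 - 3*i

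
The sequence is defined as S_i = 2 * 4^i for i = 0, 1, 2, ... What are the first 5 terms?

This is a geometric sequence.
i=0: S_0 = 2 * 4^0 = 2
i=1: S_1 = 2 * 4^1 = 8
i=2: S_2 = 2 * 4^2 = 32
i=3: S_3 = 2 * 4^3 = 128
i=4: S_4 = 2 * 4^4 = 512
The first 5 terms are: [2, 8, 32, 128, 512]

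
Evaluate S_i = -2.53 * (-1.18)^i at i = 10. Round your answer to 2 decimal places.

S_10 = -2.53 * (-1.18)^10 ≈ -2.53 * 5.2338 ≈ -13.24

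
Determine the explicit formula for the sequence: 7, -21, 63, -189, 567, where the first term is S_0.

Check ratios: -21 / 7 = -3.0
Common ratio r = -3.
First term a = 7.
Formula: S_i = 7 * (-3)^i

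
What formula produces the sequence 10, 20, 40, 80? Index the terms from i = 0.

Check ratios: 20 / 10 = 2.0
Common ratio r = 2.
First term a = 10.
Formula: S_i = 10 * 2^i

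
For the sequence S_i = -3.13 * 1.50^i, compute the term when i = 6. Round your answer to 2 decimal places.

S_6 = -3.13 * 1.5^6 ≈ -3.13 * 11.3906 ≈ -35.65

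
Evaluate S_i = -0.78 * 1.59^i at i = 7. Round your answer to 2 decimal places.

S_7 = -0.78 * 1.59^7 ≈ -0.78 * 25.6909 ≈ -20.04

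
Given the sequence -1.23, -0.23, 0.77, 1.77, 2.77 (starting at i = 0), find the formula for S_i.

Check differences: -0.23 - -1.23 = 1.0
0.77 - -0.23 = 1.0
Common difference d = 1.0.
First term a = -1.23.
Formula: S_i = -1.23 + 1.00*i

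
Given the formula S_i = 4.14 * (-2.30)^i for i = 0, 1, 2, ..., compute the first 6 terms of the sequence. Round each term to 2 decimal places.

This is a geometric sequence.
i=0: S_0 = 4.14 * (-2.3)^0 = 4.14
i=1: S_1 = 4.14 * (-2.3)^1 ≈ -9.52
i=2: S_2 = 4.14 * (-2.3)^2 ≈ 21.9
i=3: S_3 = 4.14 * (-2.3)^3 ≈ -50.37
i=4: S_4 = 4.14 * (-2.3)^4 ≈ 115.85
i=5: S_5 = 4.14 * (-2.3)^5 ≈ -266.46
The first 6 terms are: [4.14, -9.52, 21.9, -50.37, 115.85, -266.46]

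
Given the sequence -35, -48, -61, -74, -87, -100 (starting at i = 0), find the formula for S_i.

Check differences: -48 - -35 = -13
-61 - -48 = -13
Common difference d = -13.
First term a = -35.
Formula: S_i = -35 - 13*i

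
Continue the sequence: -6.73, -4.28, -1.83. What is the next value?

Differences: -4.28 - -6.73 = 2.45
This is an arithmetic sequence with common difference d = 2.45.
Next term = -1.83 + 2.45 = 0.62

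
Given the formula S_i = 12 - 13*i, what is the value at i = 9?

S_9 = 12 + -13*9 = 12 + -117 = -105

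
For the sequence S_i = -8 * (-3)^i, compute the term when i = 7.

S_7 = -8 * (-3)^7 = -8 * -2187 = 17496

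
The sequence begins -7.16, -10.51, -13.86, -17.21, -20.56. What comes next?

Differences: -10.51 - -7.16 = -3.35
This is an arithmetic sequence with common difference d = -3.35.
Next term = -20.56 + -3.35 = -23.91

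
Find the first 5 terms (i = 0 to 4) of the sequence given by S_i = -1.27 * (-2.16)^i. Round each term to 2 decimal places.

This is a geometric sequence.
i=0: S_0 = -1.27 * (-2.16)^0 = -1.27
i=1: S_1 = -1.27 * (-2.16)^1 ≈ 2.74
i=2: S_2 = -1.27 * (-2.16)^2 ≈ -5.93
i=3: S_3 = -1.27 * (-2.16)^3 ≈ 12.8
i=4: S_4 = -1.27 * (-2.16)^4 ≈ -27.65
The first 5 terms are: [-1.27, 2.74, -5.93, 12.8, -27.65]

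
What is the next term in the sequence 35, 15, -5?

Differences: 15 - 35 = -20
This is an arithmetic sequence with common difference d = -20.
Next term = -5 + -20 = -25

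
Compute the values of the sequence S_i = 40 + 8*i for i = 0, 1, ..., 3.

This is an arithmetic sequence.
i=0: S_0 = 40 + 8*0 = 40
i=1: S_1 = 40 + 8*1 = 48
i=2: S_2 = 40 + 8*2 = 56
i=3: S_3 = 40 + 8*3 = 64
The first 4 terms are: [40, 48, 56, 64]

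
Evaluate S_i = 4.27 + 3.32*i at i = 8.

S_8 = 4.27 + 3.32*8 = 4.27 + 26.56 = 30.83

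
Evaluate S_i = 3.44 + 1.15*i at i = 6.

S_6 = 3.44 + 1.15*6 = 3.44 + 6.9 = 10.34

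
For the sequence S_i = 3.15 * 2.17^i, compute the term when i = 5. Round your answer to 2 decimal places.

S_5 = 3.15 * 2.17^5 ≈ 3.15 * 48.117 ≈ 151.57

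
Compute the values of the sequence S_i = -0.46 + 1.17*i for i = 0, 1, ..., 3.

This is an arithmetic sequence.
i=0: S_0 = -0.46 + 1.17*0 = -0.46
i=1: S_1 = -0.46 + 1.17*1 = 0.71
i=2: S_2 = -0.46 + 1.17*2 = 1.88
i=3: S_3 = -0.46 + 1.17*3 = 3.05
The first 4 terms are: [-0.46, 0.71, 1.88, 3.05]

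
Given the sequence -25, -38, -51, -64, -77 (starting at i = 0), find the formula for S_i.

Check differences: -38 - -25 = -13
-51 - -38 = -13
Common difference d = -13.
First term a = -25.
Formula: S_i = -25 - 13*i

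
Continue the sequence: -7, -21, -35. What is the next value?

Differences: -21 - -7 = -14
This is an arithmetic sequence with common difference d = -14.
Next term = -35 + -14 = -49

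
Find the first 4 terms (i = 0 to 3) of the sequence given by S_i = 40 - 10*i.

This is an arithmetic sequence.
i=0: S_0 = 40 + -10*0 = 40
i=1: S_1 = 40 + -10*1 = 30
i=2: S_2 = 40 + -10*2 = 20
i=3: S_3 = 40 + -10*3 = 10
The first 4 terms are: [40, 30, 20, 10]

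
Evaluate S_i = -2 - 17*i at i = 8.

S_8 = -2 + -17*8 = -2 + -136 = -138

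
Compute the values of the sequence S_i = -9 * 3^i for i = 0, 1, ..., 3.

This is a geometric sequence.
i=0: S_0 = -9 * 3^0 = -9
i=1: S_1 = -9 * 3^1 = -27
i=2: S_2 = -9 * 3^2 = -81
i=3: S_3 = -9 * 3^3 = -243
The first 4 terms are: [-9, -27, -81, -243]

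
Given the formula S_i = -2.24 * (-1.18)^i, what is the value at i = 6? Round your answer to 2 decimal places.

S_6 = -2.24 * (-1.18)^6 ≈ -2.24 * 2.6996 ≈ -6.05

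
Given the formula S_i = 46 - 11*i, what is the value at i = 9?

S_9 = 46 + -11*9 = 46 + -99 = -53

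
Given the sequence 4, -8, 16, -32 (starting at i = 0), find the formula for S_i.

Check ratios: -8 / 4 = -2.0
Common ratio r = -2.
First term a = 4.
Formula: S_i = 4 * (-2)^i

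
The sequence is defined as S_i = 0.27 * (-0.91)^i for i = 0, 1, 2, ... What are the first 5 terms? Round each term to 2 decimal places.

This is a geometric sequence.
i=0: S_0 = 0.27 * (-0.91)^0 = 0.27
i=1: S_1 = 0.27 * (-0.91)^1 ≈ -0.25
i=2: S_2 = 0.27 * (-0.91)^2 ≈ 0.22
i=3: S_3 = 0.27 * (-0.91)^3 ≈ -0.2
i=4: S_4 = 0.27 * (-0.91)^4 ≈ 0.19
The first 5 terms are: [0.27, -0.25, 0.22, -0.2, 0.19]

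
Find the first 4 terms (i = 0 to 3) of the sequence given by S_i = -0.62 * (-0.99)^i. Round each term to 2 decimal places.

This is a geometric sequence.
i=0: S_0 = -0.62 * (-0.99)^0 = -0.62
i=1: S_1 = -0.62 * (-0.99)^1 ≈ 0.61
i=2: S_2 = -0.62 * (-0.99)^2 ≈ -0.61
i=3: S_3 = -0.62 * (-0.99)^3 ≈ 0.6
The first 4 terms are: [-0.62, 0.61, -0.61, 0.6]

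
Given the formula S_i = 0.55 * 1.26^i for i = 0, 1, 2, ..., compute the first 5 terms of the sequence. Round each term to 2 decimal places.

This is a geometric sequence.
i=0: S_0 = 0.55 * 1.26^0 = 0.55
i=1: S_1 = 0.55 * 1.26^1 ≈ 0.69
i=2: S_2 = 0.55 * 1.26^2 ≈ 0.87
i=3: S_3 = 0.55 * 1.26^3 ≈ 1.1
i=4: S_4 = 0.55 * 1.26^4 ≈ 1.39
The first 5 terms are: [0.55, 0.69, 0.87, 1.1, 1.39]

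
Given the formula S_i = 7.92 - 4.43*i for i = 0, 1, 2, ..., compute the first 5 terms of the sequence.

This is an arithmetic sequence.
i=0: S_0 = 7.92 + -4.43*0 = 7.92
i=1: S_1 = 7.92 + -4.43*1 = 3.49
i=2: S_2 = 7.92 + -4.43*2 = -0.94
i=3: S_3 = 7.92 + -4.43*3 = -5.37
i=4: S_4 = 7.92 + -4.43*4 = -9.8
The first 5 terms are: [7.92, 3.49, -0.94, -5.37, -9.8]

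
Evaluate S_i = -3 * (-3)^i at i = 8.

S_8 = -3 * (-3)^8 = -3 * 6561 = -19683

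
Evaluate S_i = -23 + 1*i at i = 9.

S_9 = -23 + 1*9 = -23 + 9 = -14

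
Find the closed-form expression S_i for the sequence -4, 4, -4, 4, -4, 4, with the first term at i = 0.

Check ratios: 4 / -4 = -1.0
Common ratio r = -1.
First term a = -4.
Formula: S_i = -4 * (-1)^i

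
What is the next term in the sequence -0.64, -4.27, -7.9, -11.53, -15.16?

Differences: -4.27 - -0.64 = -3.63
This is an arithmetic sequence with common difference d = -3.63.
Next term = -15.16 + -3.63 = -18.79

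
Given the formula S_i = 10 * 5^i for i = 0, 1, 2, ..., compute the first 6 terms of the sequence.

This is a geometric sequence.
i=0: S_0 = 10 * 5^0 = 10
i=1: S_1 = 10 * 5^1 = 50
i=2: S_2 = 10 * 5^2 = 250
i=3: S_3 = 10 * 5^3 = 1250
i=4: S_4 = 10 * 5^4 = 6250
i=5: S_5 = 10 * 5^5 = 31250
The first 6 terms are: [10, 50, 250, 1250, 6250, 31250]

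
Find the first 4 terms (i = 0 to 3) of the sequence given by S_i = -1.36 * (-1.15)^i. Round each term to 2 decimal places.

This is a geometric sequence.
i=0: S_0 = -1.36 * (-1.15)^0 = -1.36
i=1: S_1 = -1.36 * (-1.15)^1 ≈ 1.56
i=2: S_2 = -1.36 * (-1.15)^2 ≈ -1.8
i=3: S_3 = -1.36 * (-1.15)^3 ≈ 2.07
The first 4 terms are: [-1.36, 1.56, -1.8, 2.07]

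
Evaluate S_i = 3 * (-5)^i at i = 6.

S_6 = 3 * (-5)^6 = 3 * 15625 = 46875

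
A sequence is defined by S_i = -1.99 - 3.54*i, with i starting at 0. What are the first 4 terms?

This is an arithmetic sequence.
i=0: S_0 = -1.99 + -3.54*0 = -1.99
i=1: S_1 = -1.99 + -3.54*1 = -5.53
i=2: S_2 = -1.99 + -3.54*2 = -9.07
i=3: S_3 = -1.99 + -3.54*3 = -12.61
The first 4 terms are: [-1.99, -5.53, -9.07, -12.61]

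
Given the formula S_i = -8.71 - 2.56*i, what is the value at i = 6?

S_6 = -8.71 + -2.56*6 = -8.71 + -15.36 = -24.07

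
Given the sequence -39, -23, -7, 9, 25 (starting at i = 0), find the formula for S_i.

Check differences: -23 - -39 = 16
-7 - -23 = 16
Common difference d = 16.
First term a = -39.
Formula: S_i = -39 + 16*i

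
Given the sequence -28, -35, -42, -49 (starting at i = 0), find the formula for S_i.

Check differences: -35 - -28 = -7
-42 - -35 = -7
Common difference d = -7.
First term a = -28.
Formula: S_i = -28 - 7*i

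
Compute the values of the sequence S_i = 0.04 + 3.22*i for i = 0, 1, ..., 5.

This is an arithmetic sequence.
i=0: S_0 = 0.04 + 3.22*0 = 0.04
i=1: S_1 = 0.04 + 3.22*1 = 3.26
i=2: S_2 = 0.04 + 3.22*2 = 6.48
i=3: S_3 = 0.04 + 3.22*3 = 9.7
i=4: S_4 = 0.04 + 3.22*4 = 12.92
i=5: S_5 = 0.04 + 3.22*5 = 16.14
The first 6 terms are: [0.04, 3.26, 6.48, 9.7, 12.92, 16.14]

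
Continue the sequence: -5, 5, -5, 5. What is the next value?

Ratios: 5 / -5 = -1.0
This is a geometric sequence with common ratio r = -1.
Next term = 5 * -1 = -5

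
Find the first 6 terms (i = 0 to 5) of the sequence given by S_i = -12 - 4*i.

This is an arithmetic sequence.
i=0: S_0 = -12 + -4*0 = -12
i=1: S_1 = -12 + -4*1 = -16
i=2: S_2 = -12 + -4*2 = -20
i=3: S_3 = -12 + -4*3 = -24
i=4: S_4 = -12 + -4*4 = -28
i=5: S_5 = -12 + -4*5 = -32
The first 6 terms are: [-12, -16, -20, -24, -28, -32]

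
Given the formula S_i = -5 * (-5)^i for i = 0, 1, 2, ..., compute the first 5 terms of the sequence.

This is a geometric sequence.
i=0: S_0 = -5 * (-5)^0 = -5
i=1: S_1 = -5 * (-5)^1 = 25
i=2: S_2 = -5 * (-5)^2 = -125
i=3: S_3 = -5 * (-5)^3 = 625
i=4: S_4 = -5 * (-5)^4 = -3125
The first 5 terms are: [-5, 25, -125, 625, -3125]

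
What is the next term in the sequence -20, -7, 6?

Differences: -7 - -20 = 13
This is an arithmetic sequence with common difference d = 13.
Next term = 6 + 13 = 19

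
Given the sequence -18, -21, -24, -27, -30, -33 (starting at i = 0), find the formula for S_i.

Check differences: -21 - -18 = -3
-24 - -21 = -3
Common difference d = -3.
First term a = -18.
Formula: S_i = -18 - 3*i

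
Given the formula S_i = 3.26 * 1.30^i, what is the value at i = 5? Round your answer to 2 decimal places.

S_5 = 3.26 * 1.3^5 ≈ 3.26 * 3.7129 ≈ 12.1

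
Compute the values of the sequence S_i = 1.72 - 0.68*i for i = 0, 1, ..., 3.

This is an arithmetic sequence.
i=0: S_0 = 1.72 + -0.68*0 = 1.72
i=1: S_1 = 1.72 + -0.68*1 = 1.04
i=2: S_2 = 1.72 + -0.68*2 = 0.36
i=3: S_3 = 1.72 + -0.68*3 = -0.32
The first 4 terms are: [1.72, 1.04, 0.36, -0.32]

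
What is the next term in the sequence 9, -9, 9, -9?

Ratios: -9 / 9 = -1.0
This is a geometric sequence with common ratio r = -1.
Next term = -9 * -1 = 9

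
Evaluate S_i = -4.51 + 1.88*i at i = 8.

S_8 = -4.51 + 1.88*8 = -4.51 + 15.04 = 10.53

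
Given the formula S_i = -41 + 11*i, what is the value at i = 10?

S_10 = -41 + 11*10 = -41 + 110 = 69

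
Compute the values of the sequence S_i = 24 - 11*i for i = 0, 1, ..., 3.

This is an arithmetic sequence.
i=0: S_0 = 24 + -11*0 = 24
i=1: S_1 = 24 + -11*1 = 13
i=2: S_2 = 24 + -11*2 = 2
i=3: S_3 = 24 + -11*3 = -9
The first 4 terms are: [24, 13, 2, -9]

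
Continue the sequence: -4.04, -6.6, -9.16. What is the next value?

Differences: -6.6 - -4.04 = -2.56
This is an arithmetic sequence with common difference d = -2.56.
Next term = -9.16 + -2.56 = -11.72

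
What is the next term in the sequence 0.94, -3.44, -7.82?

Differences: -3.44 - 0.94 = -4.38
This is an arithmetic sequence with common difference d = -4.38.
Next term = -7.82 + -4.38 = -12.2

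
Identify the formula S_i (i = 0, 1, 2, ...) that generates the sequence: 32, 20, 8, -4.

Check differences: 20 - 32 = -12
8 - 20 = -12
Common difference d = -12.
First term a = 32.
Formula: S_i = 32 - 12*i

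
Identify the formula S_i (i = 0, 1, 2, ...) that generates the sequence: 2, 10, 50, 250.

Check ratios: 10 / 2 = 5.0
Common ratio r = 5.
First term a = 2.
Formula: S_i = 2 * 5^i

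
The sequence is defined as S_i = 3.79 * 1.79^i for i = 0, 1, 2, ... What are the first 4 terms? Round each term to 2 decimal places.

This is a geometric sequence.
i=0: S_0 = 3.79 * 1.79^0 = 3.79
i=1: S_1 = 3.79 * 1.79^1 ≈ 6.78
i=2: S_2 = 3.79 * 1.79^2 ≈ 12.14
i=3: S_3 = 3.79 * 1.79^3 ≈ 21.74
The first 4 terms are: [3.79, 6.78, 12.14, 21.74]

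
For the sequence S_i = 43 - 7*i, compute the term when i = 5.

S_5 = 43 + -7*5 = 43 + -35 = 8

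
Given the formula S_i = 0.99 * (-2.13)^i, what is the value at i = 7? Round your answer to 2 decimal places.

S_7 = 0.99 * (-2.13)^7 ≈ 0.99 * -198.9103 ≈ -196.92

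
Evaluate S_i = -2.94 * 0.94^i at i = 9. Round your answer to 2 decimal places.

S_9 = -2.94 * 0.94^9 ≈ -2.94 * 0.573 ≈ -1.68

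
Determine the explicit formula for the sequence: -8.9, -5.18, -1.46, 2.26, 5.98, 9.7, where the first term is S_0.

Check differences: -5.18 - -8.9 = 3.72
-1.46 - -5.18 = 3.72
Common difference d = 3.72.
First term a = -8.9.
Formula: S_i = -8.90 + 3.72*i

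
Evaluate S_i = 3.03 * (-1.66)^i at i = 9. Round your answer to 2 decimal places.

S_9 = 3.03 * (-1.66)^9 ≈ 3.03 * -95.7134 ≈ -290.01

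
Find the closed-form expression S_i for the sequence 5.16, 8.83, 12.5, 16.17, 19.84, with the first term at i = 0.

Check differences: 8.83 - 5.16 = 3.67
12.5 - 8.83 = 3.67
Common difference d = 3.67.
First term a = 5.16.
Formula: S_i = 5.16 + 3.67*i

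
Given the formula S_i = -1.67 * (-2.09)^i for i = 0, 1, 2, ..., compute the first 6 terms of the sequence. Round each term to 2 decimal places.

This is a geometric sequence.
i=0: S_0 = -1.67 * (-2.09)^0 = -1.67
i=1: S_1 = -1.67 * (-2.09)^1 ≈ 3.49
i=2: S_2 = -1.67 * (-2.09)^2 ≈ -7.29
i=3: S_3 = -1.67 * (-2.09)^3 ≈ 15.25
i=4: S_4 = -1.67 * (-2.09)^4 ≈ -31.86
i=5: S_5 = -1.67 * (-2.09)^5 ≈ 66.6
The first 6 terms are: [-1.67, 3.49, -7.29, 15.25, -31.86, 66.6]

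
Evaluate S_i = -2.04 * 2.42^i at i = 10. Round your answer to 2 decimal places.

S_10 = -2.04 * 2.42^10 ≈ -2.04 * 6888.9599 ≈ -14053.48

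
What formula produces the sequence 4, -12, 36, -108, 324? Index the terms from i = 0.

Check ratios: -12 / 4 = -3.0
Common ratio r = -3.
First term a = 4.
Formula: S_i = 4 * (-3)^i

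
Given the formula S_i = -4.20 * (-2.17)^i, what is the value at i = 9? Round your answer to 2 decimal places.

S_9 = -4.2 * (-2.17)^9 ≈ -4.2 * -1066.9341 ≈ 4481.12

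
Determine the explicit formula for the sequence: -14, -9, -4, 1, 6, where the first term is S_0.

Check differences: -9 - -14 = 5
-4 - -9 = 5
Common difference d = 5.
First term a = -14.
Formula: S_i = -14 + 5*i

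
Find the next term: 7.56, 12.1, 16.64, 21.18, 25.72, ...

Differences: 12.1 - 7.56 = 4.54
This is an arithmetic sequence with common difference d = 4.54.
Next term = 25.72 + 4.54 = 30.26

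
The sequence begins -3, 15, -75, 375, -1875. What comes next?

Ratios: 15 / -3 = -5.0
This is a geometric sequence with common ratio r = -5.
Next term = -1875 * -5 = 9375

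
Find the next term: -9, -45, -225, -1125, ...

Ratios: -45 / -9 = 5.0
This is a geometric sequence with common ratio r = 5.
Next term = -1125 * 5 = -5625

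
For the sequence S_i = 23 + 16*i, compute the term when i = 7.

S_7 = 23 + 16*7 = 23 + 112 = 135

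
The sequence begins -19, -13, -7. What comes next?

Differences: -13 - -19 = 6
This is an arithmetic sequence with common difference d = 6.
Next term = -7 + 6 = -1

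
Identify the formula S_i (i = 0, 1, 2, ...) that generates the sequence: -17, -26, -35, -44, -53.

Check differences: -26 - -17 = -9
-35 - -26 = -9
Common difference d = -9.
First term a = -17.
Formula: S_i = -17 - 9*i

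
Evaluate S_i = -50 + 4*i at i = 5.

S_5 = -50 + 4*5 = -50 + 20 = -30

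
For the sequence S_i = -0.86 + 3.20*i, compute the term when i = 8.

S_8 = -0.86 + 3.2*8 = -0.86 + 25.6 = 24.74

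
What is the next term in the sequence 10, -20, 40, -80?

Ratios: -20 / 10 = -2.0
This is a geometric sequence with common ratio r = -2.
Next term = -80 * -2 = 160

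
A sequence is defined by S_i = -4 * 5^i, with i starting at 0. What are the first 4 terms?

This is a geometric sequence.
i=0: S_0 = -4 * 5^0 = -4
i=1: S_1 = -4 * 5^1 = -20
i=2: S_2 = -4 * 5^2 = -100
i=3: S_3 = -4 * 5^3 = -500
The first 4 terms are: [-4, -20, -100, -500]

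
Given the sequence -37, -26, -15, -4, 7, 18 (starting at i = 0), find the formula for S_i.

Check differences: -26 - -37 = 11
-15 - -26 = 11
Common difference d = 11.
First term a = -37.
Formula: S_i = -37 + 11*i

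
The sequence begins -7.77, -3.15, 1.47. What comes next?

Differences: -3.15 - -7.77 = 4.62
This is an arithmetic sequence with common difference d = 4.62.
Next term = 1.47 + 4.62 = 6.09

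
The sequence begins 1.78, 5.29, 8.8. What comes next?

Differences: 5.29 - 1.78 = 3.51
This is an arithmetic sequence with common difference d = 3.51.
Next term = 8.8 + 3.51 = 12.31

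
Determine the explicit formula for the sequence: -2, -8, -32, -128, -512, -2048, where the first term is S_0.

Check ratios: -8 / -2 = 4.0
Common ratio r = 4.
First term a = -2.
Formula: S_i = -2 * 4^i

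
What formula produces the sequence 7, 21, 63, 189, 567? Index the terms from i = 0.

Check ratios: 21 / 7 = 3.0
Common ratio r = 3.
First term a = 7.
Formula: S_i = 7 * 3^i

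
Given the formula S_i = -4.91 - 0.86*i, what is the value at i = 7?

S_7 = -4.91 + -0.86*7 = -4.91 + -6.02 = -10.93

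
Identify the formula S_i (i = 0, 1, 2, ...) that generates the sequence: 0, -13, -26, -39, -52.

Check differences: -13 - 0 = -13
-26 - -13 = -13
Common difference d = -13.
First term a = 0.
Formula: S_i = 0 - 13*i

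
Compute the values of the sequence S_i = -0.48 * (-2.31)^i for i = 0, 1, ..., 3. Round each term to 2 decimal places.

This is a geometric sequence.
i=0: S_0 = -0.48 * (-2.31)^0 = -0.48
i=1: S_1 = -0.48 * (-2.31)^1 ≈ 1.11
i=2: S_2 = -0.48 * (-2.31)^2 ≈ -2.56
i=3: S_3 = -0.48 * (-2.31)^3 ≈ 5.92
The first 4 terms are: [-0.48, 1.11, -2.56, 5.92]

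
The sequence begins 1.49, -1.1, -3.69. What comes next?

Differences: -1.1 - 1.49 = -2.59
This is an arithmetic sequence with common difference d = -2.59.
Next term = -3.69 + -2.59 = -6.28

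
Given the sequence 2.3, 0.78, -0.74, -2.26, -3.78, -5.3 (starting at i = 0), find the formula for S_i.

Check differences: 0.78 - 2.3 = -1.52
-0.74 - 0.78 = -1.52
Common difference d = -1.52.
First term a = 2.3.
Formula: S_i = 2.30 - 1.52*i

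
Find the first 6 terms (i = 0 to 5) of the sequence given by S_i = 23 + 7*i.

This is an arithmetic sequence.
i=0: S_0 = 23 + 7*0 = 23
i=1: S_1 = 23 + 7*1 = 30
i=2: S_2 = 23 + 7*2 = 37
i=3: S_3 = 23 + 7*3 = 44
i=4: S_4 = 23 + 7*4 = 51
i=5: S_5 = 23 + 7*5 = 58
The first 6 terms are: [23, 30, 37, 44, 51, 58]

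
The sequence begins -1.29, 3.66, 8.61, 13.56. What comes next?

Differences: 3.66 - -1.29 = 4.95
This is an arithmetic sequence with common difference d = 4.95.
Next term = 13.56 + 4.95 = 18.51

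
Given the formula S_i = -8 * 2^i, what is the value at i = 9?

S_9 = -8 * 2^9 = -8 * 512 = -4096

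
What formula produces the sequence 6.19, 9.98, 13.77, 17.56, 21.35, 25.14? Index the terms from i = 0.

Check differences: 9.98 - 6.19 = 3.79
13.77 - 9.98 = 3.79
Common difference d = 3.79.
First term a = 6.19.
Formula: S_i = 6.19 + 3.79*i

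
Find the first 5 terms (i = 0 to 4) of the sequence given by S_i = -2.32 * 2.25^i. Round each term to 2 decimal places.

This is a geometric sequence.
i=0: S_0 = -2.32 * 2.25^0 = -2.32
i=1: S_1 = -2.32 * 2.25^1 = -5.22
i=2: S_2 = -2.32 * 2.25^2 ≈ -11.75
i=3: S_3 = -2.32 * 2.25^3 ≈ -26.43
i=4: S_4 = -2.32 * 2.25^4 ≈ -59.46
The first 5 terms are: [-2.32, -5.22, -11.75, -26.43, -59.46]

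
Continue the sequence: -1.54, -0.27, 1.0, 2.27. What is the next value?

Differences: -0.27 - -1.54 = 1.27
This is an arithmetic sequence with common difference d = 1.27.
Next term = 2.27 + 1.27 = 3.54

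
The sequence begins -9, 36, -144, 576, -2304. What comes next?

Ratios: 36 / -9 = -4.0
This is a geometric sequence with common ratio r = -4.
Next term = -2304 * -4 = 9216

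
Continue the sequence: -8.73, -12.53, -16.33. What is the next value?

Differences: -12.53 - -8.73 = -3.8
This is an arithmetic sequence with common difference d = -3.8.
Next term = -16.33 + -3.8 = -20.13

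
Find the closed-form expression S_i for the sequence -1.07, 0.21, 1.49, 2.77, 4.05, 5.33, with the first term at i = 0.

Check differences: 0.21 - -1.07 = 1.28
1.49 - 0.21 = 1.28
Common difference d = 1.28.
First term a = -1.07.
Formula: S_i = -1.07 + 1.28*i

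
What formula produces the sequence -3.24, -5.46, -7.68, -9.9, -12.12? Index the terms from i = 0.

Check differences: -5.46 - -3.24 = -2.22
-7.68 - -5.46 = -2.22
Common difference d = -2.22.
First term a = -3.24.
Formula: S_i = -3.24 - 2.22*i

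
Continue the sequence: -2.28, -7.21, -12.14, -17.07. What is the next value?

Differences: -7.21 - -2.28 = -4.93
This is an arithmetic sequence with common difference d = -4.93.
Next term = -17.07 + -4.93 = -22.0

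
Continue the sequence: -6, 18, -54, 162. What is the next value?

Ratios: 18 / -6 = -3.0
This is a geometric sequence with common ratio r = -3.
Next term = 162 * -3 = -486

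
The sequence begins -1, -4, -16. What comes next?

Ratios: -4 / -1 = 4.0
This is a geometric sequence with common ratio r = 4.
Next term = -16 * 4 = -64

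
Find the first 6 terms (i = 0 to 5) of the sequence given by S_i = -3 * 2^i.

This is a geometric sequence.
i=0: S_0 = -3 * 2^0 = -3
i=1: S_1 = -3 * 2^1 = -6
i=2: S_2 = -3 * 2^2 = -12
i=3: S_3 = -3 * 2^3 = -24
i=4: S_4 = -3 * 2^4 = -48
i=5: S_5 = -3 * 2^5 = -96
The first 6 terms are: [-3, -6, -12, -24, -48, -96]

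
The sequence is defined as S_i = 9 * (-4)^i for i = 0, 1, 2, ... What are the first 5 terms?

This is a geometric sequence.
i=0: S_0 = 9 * (-4)^0 = 9
i=1: S_1 = 9 * (-4)^1 = -36
i=2: S_2 = 9 * (-4)^2 = 144
i=3: S_3 = 9 * (-4)^3 = -576
i=4: S_4 = 9 * (-4)^4 = 2304
The first 5 terms are: [9, -36, 144, -576, 2304]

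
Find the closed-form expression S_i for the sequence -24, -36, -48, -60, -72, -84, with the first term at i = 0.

Check differences: -36 - -24 = -12
-48 - -36 = -12
Common difference d = -12.
First term a = -24.
Formula: S_i = -24 - 12*i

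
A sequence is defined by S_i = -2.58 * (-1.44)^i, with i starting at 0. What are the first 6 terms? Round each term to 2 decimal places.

This is a geometric sequence.
i=0: S_0 = -2.58 * (-1.44)^0 = -2.58
i=1: S_1 = -2.58 * (-1.44)^1 ≈ 3.72
i=2: S_2 = -2.58 * (-1.44)^2 ≈ -5.35
i=3: S_3 = -2.58 * (-1.44)^3 ≈ 7.7
i=4: S_4 = -2.58 * (-1.44)^4 ≈ -11.09
i=5: S_5 = -2.58 * (-1.44)^5 ≈ 15.97
The first 6 terms are: [-2.58, 3.72, -5.35, 7.7, -11.09, 15.97]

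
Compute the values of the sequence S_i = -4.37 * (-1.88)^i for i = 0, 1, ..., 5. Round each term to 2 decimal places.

This is a geometric sequence.
i=0: S_0 = -4.37 * (-1.88)^0 = -4.37
i=1: S_1 = -4.37 * (-1.88)^1 ≈ 8.22
i=2: S_2 = -4.37 * (-1.88)^2 ≈ -15.45
i=3: S_3 = -4.37 * (-1.88)^3 ≈ 29.04
i=4: S_4 = -4.37 * (-1.88)^4 ≈ -54.59
i=5: S_5 = -4.37 * (-1.88)^5 ≈ 102.63
The first 6 terms are: [-4.37, 8.22, -15.45, 29.04, -54.59, 102.63]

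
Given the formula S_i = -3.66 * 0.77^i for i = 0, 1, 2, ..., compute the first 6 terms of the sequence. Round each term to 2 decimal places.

This is a geometric sequence.
i=0: S_0 = -3.66 * 0.77^0 = -3.66
i=1: S_1 = -3.66 * 0.77^1 ≈ -2.82
i=2: S_2 = -3.66 * 0.77^2 ≈ -2.17
i=3: S_3 = -3.66 * 0.77^3 ≈ -1.67
i=4: S_4 = -3.66 * 0.77^4 ≈ -1.29
i=5: S_5 = -3.66 * 0.77^5 ≈ -0.99
The first 6 terms are: [-3.66, -2.82, -2.17, -1.67, -1.29, -0.99]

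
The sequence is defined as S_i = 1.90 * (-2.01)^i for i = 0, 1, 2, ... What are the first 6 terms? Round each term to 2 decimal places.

This is a geometric sequence.
i=0: S_0 = 1.9 * (-2.01)^0 = 1.9
i=1: S_1 = 1.9 * (-2.01)^1 ≈ -3.82
i=2: S_2 = 1.9 * (-2.01)^2 ≈ 7.68
i=3: S_3 = 1.9 * (-2.01)^3 ≈ -15.43
i=4: S_4 = 1.9 * (-2.01)^4 ≈ 31.01
i=5: S_5 = 1.9 * (-2.01)^5 ≈ -62.34
The first 6 terms are: [1.9, -3.82, 7.68, -15.43, 31.01, -62.34]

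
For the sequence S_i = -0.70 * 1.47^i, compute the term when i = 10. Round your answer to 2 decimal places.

S_10 = -0.7 * 1.47^10 ≈ -0.7 * 47.1165 ≈ -32.98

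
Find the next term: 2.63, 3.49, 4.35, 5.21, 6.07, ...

Differences: 3.49 - 2.63 = 0.86
This is an arithmetic sequence with common difference d = 0.86.
Next term = 6.07 + 0.86 = 6.93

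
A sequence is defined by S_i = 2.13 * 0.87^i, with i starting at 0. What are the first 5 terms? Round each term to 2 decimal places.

This is a geometric sequence.
i=0: S_0 = 2.13 * 0.87^0 = 2.13
i=1: S_1 = 2.13 * 0.87^1 ≈ 1.85
i=2: S_2 = 2.13 * 0.87^2 ≈ 1.61
i=3: S_3 = 2.13 * 0.87^3 ≈ 1.4
i=4: S_4 = 2.13 * 0.87^4 ≈ 1.22
The first 5 terms are: [2.13, 1.85, 1.61, 1.4, 1.22]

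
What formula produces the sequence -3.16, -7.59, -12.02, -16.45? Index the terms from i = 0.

Check differences: -7.59 - -3.16 = -4.43
-12.02 - -7.59 = -4.43
Common difference d = -4.43.
First term a = -3.16.
Formula: S_i = -3.16 - 4.43*i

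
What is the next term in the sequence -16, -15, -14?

Differences: -15 - -16 = 1
This is an arithmetic sequence with common difference d = 1.
Next term = -14 + 1 = -13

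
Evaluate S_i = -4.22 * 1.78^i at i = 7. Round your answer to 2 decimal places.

S_7 = -4.22 * 1.78^7 ≈ -4.22 * 56.6161 ≈ -238.92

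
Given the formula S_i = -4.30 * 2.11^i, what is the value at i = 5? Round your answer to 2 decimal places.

S_5 = -4.3 * 2.11^5 ≈ -4.3 * 41.8227 ≈ -179.84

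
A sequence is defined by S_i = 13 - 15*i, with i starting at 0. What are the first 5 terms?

This is an arithmetic sequence.
i=0: S_0 = 13 + -15*0 = 13
i=1: S_1 = 13 + -15*1 = -2
i=2: S_2 = 13 + -15*2 = -17
i=3: S_3 = 13 + -15*3 = -32
i=4: S_4 = 13 + -15*4 = -47
The first 5 terms are: [13, -2, -17, -32, -47]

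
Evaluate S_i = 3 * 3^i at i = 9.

S_9 = 3 * 3^9 = 3 * 19683 = 59049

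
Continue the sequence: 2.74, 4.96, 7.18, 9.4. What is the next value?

Differences: 4.96 - 2.74 = 2.22
This is an arithmetic sequence with common difference d = 2.22.
Next term = 9.4 + 2.22 = 11.62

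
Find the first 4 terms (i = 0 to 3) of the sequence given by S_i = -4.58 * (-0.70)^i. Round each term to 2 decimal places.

This is a geometric sequence.
i=0: S_0 = -4.58 * (-0.7)^0 = -4.58
i=1: S_1 = -4.58 * (-0.7)^1 ≈ 3.21
i=2: S_2 = -4.58 * (-0.7)^2 ≈ -2.24
i=3: S_3 = -4.58 * (-0.7)^3 ≈ 1.57
The first 4 terms are: [-4.58, 3.21, -2.24, 1.57]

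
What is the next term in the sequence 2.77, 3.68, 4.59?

Differences: 3.68 - 2.77 = 0.91
This is an arithmetic sequence with common difference d = 0.91.
Next term = 4.59 + 0.91 = 5.5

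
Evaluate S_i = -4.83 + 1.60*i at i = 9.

S_9 = -4.83 + 1.6*9 = -4.83 + 14.4 = 9.57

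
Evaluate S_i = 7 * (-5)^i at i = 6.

S_6 = 7 * (-5)^6 = 7 * 15625 = 109375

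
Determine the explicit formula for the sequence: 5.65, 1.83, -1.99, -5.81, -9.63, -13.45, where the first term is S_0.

Check differences: 1.83 - 5.65 = -3.82
-1.99 - 1.83 = -3.82
Common difference d = -3.82.
First term a = 5.65.
Formula: S_i = 5.65 - 3.82*i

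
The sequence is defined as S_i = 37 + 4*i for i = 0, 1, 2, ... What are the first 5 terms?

This is an arithmetic sequence.
i=0: S_0 = 37 + 4*0 = 37
i=1: S_1 = 37 + 4*1 = 41
i=2: S_2 = 37 + 4*2 = 45
i=3: S_3 = 37 + 4*3 = 49
i=4: S_4 = 37 + 4*4 = 53
The first 5 terms are: [37, 41, 45, 49, 53]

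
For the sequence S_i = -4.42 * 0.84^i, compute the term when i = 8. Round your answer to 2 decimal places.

S_8 = -4.42 * 0.84^8 ≈ -4.42 * 0.2479 ≈ -1.1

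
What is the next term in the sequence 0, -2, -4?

Differences: -2 - 0 = -2
This is an arithmetic sequence with common difference d = -2.
Next term = -4 + -2 = -6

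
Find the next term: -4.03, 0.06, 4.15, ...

Differences: 0.06 - -4.03 = 4.09
This is an arithmetic sequence with common difference d = 4.09.
Next term = 4.15 + 4.09 = 8.24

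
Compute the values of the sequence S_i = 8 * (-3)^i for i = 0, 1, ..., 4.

This is a geometric sequence.
i=0: S_0 = 8 * (-3)^0 = 8
i=1: S_1 = 8 * (-3)^1 = -24
i=2: S_2 = 8 * (-3)^2 = 72
i=3: S_3 = 8 * (-3)^3 = -216
i=4: S_4 = 8 * (-3)^4 = 648
The first 5 terms are: [8, -24, 72, -216, 648]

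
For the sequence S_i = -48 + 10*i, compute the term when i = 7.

S_7 = -48 + 10*7 = -48 + 70 = 22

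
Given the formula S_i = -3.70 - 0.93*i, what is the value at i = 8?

S_8 = -3.7 + -0.93*8 = -3.7 + -7.44 = -11.14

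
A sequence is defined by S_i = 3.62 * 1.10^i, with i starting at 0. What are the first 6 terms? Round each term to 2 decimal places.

This is a geometric sequence.
i=0: S_0 = 3.62 * 1.1^0 = 3.62
i=1: S_1 = 3.62 * 1.1^1 ≈ 3.98
i=2: S_2 = 3.62 * 1.1^2 ≈ 4.38
i=3: S_3 = 3.62 * 1.1^3 ≈ 4.82
i=4: S_4 = 3.62 * 1.1^4 ≈ 5.3
i=5: S_5 = 3.62 * 1.1^5 ≈ 5.83
The first 6 terms are: [3.62, 3.98, 4.38, 4.82, 5.3, 5.83]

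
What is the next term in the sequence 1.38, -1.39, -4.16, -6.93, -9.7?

Differences: -1.39 - 1.38 = -2.77
This is an arithmetic sequence with common difference d = -2.77.
Next term = -9.7 + -2.77 = -12.47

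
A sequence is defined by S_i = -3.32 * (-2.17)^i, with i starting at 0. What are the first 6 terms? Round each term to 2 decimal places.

This is a geometric sequence.
i=0: S_0 = -3.32 * (-2.17)^0 = -3.32
i=1: S_1 = -3.32 * (-2.17)^1 ≈ 7.2
i=2: S_2 = -3.32 * (-2.17)^2 ≈ -15.63
i=3: S_3 = -3.32 * (-2.17)^3 ≈ 33.92
i=4: S_4 = -3.32 * (-2.17)^4 ≈ -73.62
i=5: S_5 = -3.32 * (-2.17)^5 ≈ 159.75
The first 6 terms are: [-3.32, 7.2, -15.63, 33.92, -73.62, 159.75]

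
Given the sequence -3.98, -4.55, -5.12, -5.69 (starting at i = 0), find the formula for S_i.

Check differences: -4.55 - -3.98 = -0.57
-5.12 - -4.55 = -0.57
Common difference d = -0.57.
First term a = -3.98.
Formula: S_i = -3.98 - 0.57*i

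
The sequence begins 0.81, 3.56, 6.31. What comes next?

Differences: 3.56 - 0.81 = 2.75
This is an arithmetic sequence with common difference d = 2.75.
Next term = 6.31 + 2.75 = 9.06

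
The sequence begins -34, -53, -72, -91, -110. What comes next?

Differences: -53 - -34 = -19
This is an arithmetic sequence with common difference d = -19.
Next term = -110 + -19 = -129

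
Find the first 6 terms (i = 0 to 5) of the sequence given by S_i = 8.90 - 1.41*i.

This is an arithmetic sequence.
i=0: S_0 = 8.9 + -1.41*0 = 8.9
i=1: S_1 = 8.9 + -1.41*1 = 7.49
i=2: S_2 = 8.9 + -1.41*2 = 6.08
i=3: S_3 = 8.9 + -1.41*3 = 4.67
i=4: S_4 = 8.9 + -1.41*4 = 3.26
i=5: S_5 = 8.9 + -1.41*5 = 1.85
The first 6 terms are: [8.9, 7.49, 6.08, 4.67, 3.26, 1.85]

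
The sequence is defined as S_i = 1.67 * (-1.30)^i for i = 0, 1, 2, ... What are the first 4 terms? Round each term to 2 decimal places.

This is a geometric sequence.
i=0: S_0 = 1.67 * (-1.3)^0 = 1.67
i=1: S_1 = 1.67 * (-1.3)^1 ≈ -2.17
i=2: S_2 = 1.67 * (-1.3)^2 ≈ 2.82
i=3: S_3 = 1.67 * (-1.3)^3 ≈ -3.67
The first 4 terms are: [1.67, -2.17, 2.82, -3.67]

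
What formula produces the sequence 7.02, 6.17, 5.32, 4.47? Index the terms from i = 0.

Check differences: 6.17 - 7.02 = -0.85
5.32 - 6.17 = -0.85
Common difference d = -0.85.
First term a = 7.02.
Formula: S_i = 7.02 - 0.85*i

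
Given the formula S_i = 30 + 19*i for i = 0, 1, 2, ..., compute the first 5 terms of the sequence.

This is an arithmetic sequence.
i=0: S_0 = 30 + 19*0 = 30
i=1: S_1 = 30 + 19*1 = 49
i=2: S_2 = 30 + 19*2 = 68
i=3: S_3 = 30 + 19*3 = 87
i=4: S_4 = 30 + 19*4 = 106
The first 5 terms are: [30, 49, 68, 87, 106]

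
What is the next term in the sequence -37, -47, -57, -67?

Differences: -47 - -37 = -10
This is an arithmetic sequence with common difference d = -10.
Next term = -67 + -10 = -77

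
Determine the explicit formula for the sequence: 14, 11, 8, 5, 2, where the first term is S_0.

Check differences: 11 - 14 = -3
8 - 11 = -3
Common difference d = -3.
First term a = 14.
Formula: S_i = 14 - 3*i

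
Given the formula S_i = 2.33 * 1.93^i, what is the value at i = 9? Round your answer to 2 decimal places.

S_9 = 2.33 * 1.93^9 ≈ 2.33 * 371.5487 ≈ 865.71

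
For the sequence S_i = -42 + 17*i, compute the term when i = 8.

S_8 = -42 + 17*8 = -42 + 136 = 94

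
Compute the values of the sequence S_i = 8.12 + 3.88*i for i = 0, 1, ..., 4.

This is an arithmetic sequence.
i=0: S_0 = 8.12 + 3.88*0 = 8.12
i=1: S_1 = 8.12 + 3.88*1 = 12.0
i=2: S_2 = 8.12 + 3.88*2 = 15.88
i=3: S_3 = 8.12 + 3.88*3 = 19.76
i=4: S_4 = 8.12 + 3.88*4 = 23.64
The first 5 terms are: [8.12, 12.0, 15.88, 19.76, 23.64]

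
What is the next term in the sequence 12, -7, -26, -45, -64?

Differences: -7 - 12 = -19
This is an arithmetic sequence with common difference d = -19.
Next term = -64 + -19 = -83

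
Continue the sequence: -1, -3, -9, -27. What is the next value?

Ratios: -3 / -1 = 3.0
This is a geometric sequence with common ratio r = 3.
Next term = -27 * 3 = -81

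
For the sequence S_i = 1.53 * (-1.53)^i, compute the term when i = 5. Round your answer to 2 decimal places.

S_5 = 1.53 * (-1.53)^5 ≈ 1.53 * -8.3841 ≈ -12.83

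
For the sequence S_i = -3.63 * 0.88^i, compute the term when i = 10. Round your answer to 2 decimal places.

S_10 = -3.63 * 0.88^10 ≈ -3.63 * 0.2785 ≈ -1.01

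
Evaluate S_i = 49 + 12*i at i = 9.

S_9 = 49 + 12*9 = 49 + 108 = 157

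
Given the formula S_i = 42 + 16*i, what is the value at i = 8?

S_8 = 42 + 16*8 = 42 + 128 = 170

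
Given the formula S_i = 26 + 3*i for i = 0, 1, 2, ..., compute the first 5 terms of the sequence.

This is an arithmetic sequence.
i=0: S_0 = 26 + 3*0 = 26
i=1: S_1 = 26 + 3*1 = 29
i=2: S_2 = 26 + 3*2 = 32
i=3: S_3 = 26 + 3*3 = 35
i=4: S_4 = 26 + 3*4 = 38
The first 5 terms are: [26, 29, 32, 35, 38]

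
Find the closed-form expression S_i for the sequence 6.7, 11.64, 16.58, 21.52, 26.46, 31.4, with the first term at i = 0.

Check differences: 11.64 - 6.7 = 4.94
16.58 - 11.64 = 4.94
Common difference d = 4.94.
First term a = 6.7.
Formula: S_i = 6.70 + 4.94*i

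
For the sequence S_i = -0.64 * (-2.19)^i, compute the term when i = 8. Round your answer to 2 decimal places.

S_8 = -0.64 * (-2.19)^8 ≈ -0.64 * 529.1185 ≈ -338.64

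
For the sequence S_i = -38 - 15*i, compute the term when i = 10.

S_10 = -38 + -15*10 = -38 + -150 = -188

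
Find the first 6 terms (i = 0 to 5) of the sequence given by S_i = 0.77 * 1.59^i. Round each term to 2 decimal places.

This is a geometric sequence.
i=0: S_0 = 0.77 * 1.59^0 = 0.77
i=1: S_1 = 0.77 * 1.59^1 ≈ 1.22
i=2: S_2 = 0.77 * 1.59^2 ≈ 1.95
i=3: S_3 = 0.77 * 1.59^3 ≈ 3.1
i=4: S_4 = 0.77 * 1.59^4 ≈ 4.92
i=5: S_5 = 0.77 * 1.59^5 ≈ 7.82
The first 6 terms are: [0.77, 1.22, 1.95, 3.1, 4.92, 7.82]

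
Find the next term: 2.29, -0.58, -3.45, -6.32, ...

Differences: -0.58 - 2.29 = -2.87
This is an arithmetic sequence with common difference d = -2.87.
Next term = -6.32 + -2.87 = -9.19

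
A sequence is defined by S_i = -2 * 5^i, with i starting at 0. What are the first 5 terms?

This is a geometric sequence.
i=0: S_0 = -2 * 5^0 = -2
i=1: S_1 = -2 * 5^1 = -10
i=2: S_2 = -2 * 5^2 = -50
i=3: S_3 = -2 * 5^3 = -250
i=4: S_4 = -2 * 5^4 = -1250
The first 5 terms are: [-2, -10, -50, -250, -1250]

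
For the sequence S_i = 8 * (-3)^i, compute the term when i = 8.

S_8 = 8 * (-3)^8 = 8 * 6561 = 52488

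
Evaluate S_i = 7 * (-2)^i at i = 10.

S_10 = 7 * (-2)^10 = 7 * 1024 = 7168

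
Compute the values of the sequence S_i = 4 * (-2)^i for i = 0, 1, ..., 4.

This is a geometric sequence.
i=0: S_0 = 4 * (-2)^0 = 4
i=1: S_1 = 4 * (-2)^1 = -8
i=2: S_2 = 4 * (-2)^2 = 16
i=3: S_3 = 4 * (-2)^3 = -32
i=4: S_4 = 4 * (-2)^4 = 64
The first 5 terms are: [4, -8, 16, -32, 64]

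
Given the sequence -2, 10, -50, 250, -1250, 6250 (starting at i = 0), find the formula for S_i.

Check ratios: 10 / -2 = -5.0
Common ratio r = -5.
First term a = -2.
Formula: S_i = -2 * (-5)^i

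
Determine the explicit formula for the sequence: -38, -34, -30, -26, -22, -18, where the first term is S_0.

Check differences: -34 - -38 = 4
-30 - -34 = 4
Common difference d = 4.
First term a = -38.
Formula: S_i = -38 + 4*i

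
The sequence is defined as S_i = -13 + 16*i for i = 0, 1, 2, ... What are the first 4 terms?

This is an arithmetic sequence.
i=0: S_0 = -13 + 16*0 = -13
i=1: S_1 = -13 + 16*1 = 3
i=2: S_2 = -13 + 16*2 = 19
i=3: S_3 = -13 + 16*3 = 35
The first 4 terms are: [-13, 3, 19, 35]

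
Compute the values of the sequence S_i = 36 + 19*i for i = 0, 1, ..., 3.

This is an arithmetic sequence.
i=0: S_0 = 36 + 19*0 = 36
i=1: S_1 = 36 + 19*1 = 55
i=2: S_2 = 36 + 19*2 = 74
i=3: S_3 = 36 + 19*3 = 93
The first 4 terms are: [36, 55, 74, 93]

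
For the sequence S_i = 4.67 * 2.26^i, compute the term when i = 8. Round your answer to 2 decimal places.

S_8 = 4.67 * 2.26^8 ≈ 4.67 * 680.5617 ≈ 3178.22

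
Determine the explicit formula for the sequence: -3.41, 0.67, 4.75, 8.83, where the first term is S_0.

Check differences: 0.67 - -3.41 = 4.08
4.75 - 0.67 = 4.08
Common difference d = 4.08.
First term a = -3.41.
Formula: S_i = -3.41 + 4.08*i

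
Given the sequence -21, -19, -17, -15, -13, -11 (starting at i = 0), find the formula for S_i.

Check differences: -19 - -21 = 2
-17 - -19 = 2
Common difference d = 2.
First term a = -21.
Formula: S_i = -21 + 2*i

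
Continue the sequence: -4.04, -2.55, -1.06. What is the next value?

Differences: -2.55 - -4.04 = 1.49
This is an arithmetic sequence with common difference d = 1.49.
Next term = -1.06 + 1.49 = 0.43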